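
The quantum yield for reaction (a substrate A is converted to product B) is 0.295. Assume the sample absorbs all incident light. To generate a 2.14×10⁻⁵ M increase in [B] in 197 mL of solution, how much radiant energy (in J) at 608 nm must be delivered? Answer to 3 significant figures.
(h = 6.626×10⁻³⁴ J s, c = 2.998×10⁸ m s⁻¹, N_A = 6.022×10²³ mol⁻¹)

2.81 J

Product: (2.14×10⁻⁵ M)(0.197 L) = 4.216×10⁻⁶ mol.
Photons that must be absorbed: 4.216×10⁻⁶ / 0.295 = 1.429×10⁻⁵ mol.
Photon energy: hc/λ = 3.267×10⁻¹⁹ J; per mole, 1.967×10⁵ J mol⁻¹.
Energy required: 1.429×10⁻⁵ × 1.967×10⁵ = 2.81 J.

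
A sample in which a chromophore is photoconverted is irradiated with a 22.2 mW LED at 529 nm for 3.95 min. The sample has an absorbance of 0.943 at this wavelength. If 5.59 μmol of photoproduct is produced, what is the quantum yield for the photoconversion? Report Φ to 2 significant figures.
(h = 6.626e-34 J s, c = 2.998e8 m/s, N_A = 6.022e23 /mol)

Φ = 0.27

Product: 5.59 μmol = 5.59e-6 mol.
Photon energy at 529 nm: hc/λ = (6.626e-34)(2.998e8)/(529e-9) = 3.755e-19 J.
Energy delivered: (22.2 mW)(237 s) = 5.261 J.
Photons incident: 5.261 / 3.755e-19 = 1.401e19, i.e. 1.401e19/6.022e23 = 2.326e-5 mol.
Fraction absorbed: 1 − 10^(−0.943) = 0.8860.
Photons absorbed: 0.8860 × 2.326e-5 = 2.061e-5 mol.
Φ = 5.59e-6 mol / 2.061e-5 mol photons = 0.27.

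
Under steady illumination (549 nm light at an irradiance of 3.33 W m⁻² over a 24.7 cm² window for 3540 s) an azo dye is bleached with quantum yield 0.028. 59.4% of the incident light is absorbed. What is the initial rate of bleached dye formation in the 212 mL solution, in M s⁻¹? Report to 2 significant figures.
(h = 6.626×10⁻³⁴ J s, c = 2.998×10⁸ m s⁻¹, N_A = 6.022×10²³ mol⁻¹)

Photon energy at 549 nm: hc/λ = (6.626×10⁻³⁴)(2.998×10⁸)/(549×10⁻⁹) = 3.618×10⁻¹⁹ J.
Energy delivered: (3.33 W m⁻²)(24.7×10⁻⁴ m²)(3540 s) = 29.12 J.
Photons incident: 29.12 / 3.618×10⁻¹⁹ = 8.049×10¹⁹, i.e. 8.049×10¹⁹/6.022×10²³ = 1.337×10⁻⁴ mol.
Photons absorbed: 0.594 × 1.337×10⁻⁴ = 7.942×10⁻⁵ mol.
Product formed: 0.028 × 7.942×10⁻⁵ = 2.224×10⁻⁶ mol.
Rate: 2.224×10⁻⁶ mol / (3540 s × 0.212 L) = 3.0×10⁻⁹ M s⁻¹.

3.0×10⁻⁹ M s⁻¹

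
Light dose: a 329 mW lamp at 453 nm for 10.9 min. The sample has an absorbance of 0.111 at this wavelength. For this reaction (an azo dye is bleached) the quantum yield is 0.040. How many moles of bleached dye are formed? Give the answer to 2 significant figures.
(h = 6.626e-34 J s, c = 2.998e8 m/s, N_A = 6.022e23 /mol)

Photon energy at 453 nm: hc/λ = (6.626e-34)(2.998e8)/(453e-9) = 4.385e-19 J.
Energy delivered: (329 mW)(654 s) = 215.2 J.
Photons incident: 215.2 / 4.385e-19 = 4.908e20, i.e. 4.908e20/6.022e23 = 8.150e-4 mol.
Fraction absorbed: 1 − 10^(−0.111) = 0.2255.
Photons absorbed: 0.2255 × 8.150e-4 = 1.838e-4 mol.
Product: Φ × n_abs = 0.040 × 1.838e-4 = 7.352e-6 mol.

7.4e-6 mol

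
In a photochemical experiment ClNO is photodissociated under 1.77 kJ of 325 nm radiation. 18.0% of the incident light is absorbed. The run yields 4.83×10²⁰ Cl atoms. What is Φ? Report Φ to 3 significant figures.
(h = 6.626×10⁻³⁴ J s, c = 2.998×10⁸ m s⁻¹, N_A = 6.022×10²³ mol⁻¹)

Φ = 0.927

Product: 4.83×10²⁰ / 6.022×10²³ = 8.021×10⁻⁴ mol.
Photon energy at 325 nm: hc/λ = (6.626×10⁻³⁴)(2.998×10⁸)/(325×10⁻⁹) = 6.112×10⁻¹⁹ J.
Incident energy: 1.77 kJ = 1770 J.
Photons incident: 1770 / 6.112×10⁻¹⁹ = 2.896×10²¹, i.e. 2.896×10²¹/6.022×10²³ = 0.004809 mol.
Photons absorbed: 0.180 × 0.004809 = 8.656×10⁻⁴ mol.
Φ = 8.021×10⁻⁴ mol / 8.656×10⁻⁴ mol photons = 0.927.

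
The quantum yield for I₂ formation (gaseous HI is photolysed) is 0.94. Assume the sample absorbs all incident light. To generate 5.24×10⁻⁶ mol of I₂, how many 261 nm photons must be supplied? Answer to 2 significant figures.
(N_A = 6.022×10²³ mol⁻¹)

Photons that must be absorbed: 5.24×10⁻⁶ / 0.94 = 5.574×10⁻⁶ mol.
Photon count: 5.574×10⁻⁶ × 6.022×10²³ = 3.4×10¹⁸.

3.4×10¹⁸ photons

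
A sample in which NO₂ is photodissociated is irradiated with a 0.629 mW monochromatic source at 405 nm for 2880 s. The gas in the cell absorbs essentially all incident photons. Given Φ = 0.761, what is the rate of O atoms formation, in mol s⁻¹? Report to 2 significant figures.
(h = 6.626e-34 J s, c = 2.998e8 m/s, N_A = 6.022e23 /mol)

Photon energy at 405 nm: hc/λ = (6.626e-34)(2.998e8)/(405e-9) = 4.905e-19 J.
Energy delivered: (0.629 mW)(2880 s) = 1.812 J.
Photons incident: 1.812 / 4.905e-19 = 3.694e18, i.e. 3.694e18/6.022e23 = 6.134e-6 mol.
Product formed: 0.761 × 6.134e-6 = 4.668e-6 mol.
Rate: 4.668e-6 / 2880 s = 1.6e-9 mol s⁻¹.

1.6e-9 mol s⁻¹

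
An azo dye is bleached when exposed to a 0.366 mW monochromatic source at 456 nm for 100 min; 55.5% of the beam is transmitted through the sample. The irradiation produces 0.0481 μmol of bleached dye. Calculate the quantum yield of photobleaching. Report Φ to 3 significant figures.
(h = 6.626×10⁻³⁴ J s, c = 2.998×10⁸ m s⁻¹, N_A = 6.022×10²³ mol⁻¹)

Product: 0.0481 μmol = 4.81×10⁻⁸ mol.
Photon energy at 456 nm: hc/λ = (6.626×10⁻³⁴)(2.998×10⁸)/(456×10⁻⁹) = 4.356×10⁻¹⁹ J.
Energy delivered: (0.366 mW)(6000 s) = 2.196 J.
Photons incident: 2.196 / 4.356×10⁻¹⁹ = 5.041×10¹⁸, i.e. 5.041×10¹⁸/6.022×10²³ = 8.371×10⁻⁶ mol.
Fraction absorbed: 1 − 55.5/100 = 0.4450.
Photons absorbed: 0.4450 × 8.371×10⁻⁶ = 3.725×10⁻⁶ mol.
Φ = 4.81×10⁻⁸ mol / 3.725×10⁻⁶ mol photons = 0.0129.

Φ = 0.0129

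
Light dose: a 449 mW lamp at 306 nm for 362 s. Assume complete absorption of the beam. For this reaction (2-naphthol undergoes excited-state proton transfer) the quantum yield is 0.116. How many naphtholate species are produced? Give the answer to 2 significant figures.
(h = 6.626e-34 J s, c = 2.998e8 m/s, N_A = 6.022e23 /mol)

Photon energy at 306 nm: hc/λ = (6.626e-34)(2.998e8)/(306e-9) = 6.492e-19 J.
Energy delivered: (449 mW)(362 s) = 162.5 J.
Photons incident: 162.5 / 6.492e-19 = 2.503e20, i.e. 2.503e20/6.022e23 = 4.156e-4 mol.
Product: Φ × n_abs = 0.116 × 4.156e-4 = 4.821e-5 mol.
As a count: 4.821e-5 × 6.022e23 = 2.9e19.

2.9e19 species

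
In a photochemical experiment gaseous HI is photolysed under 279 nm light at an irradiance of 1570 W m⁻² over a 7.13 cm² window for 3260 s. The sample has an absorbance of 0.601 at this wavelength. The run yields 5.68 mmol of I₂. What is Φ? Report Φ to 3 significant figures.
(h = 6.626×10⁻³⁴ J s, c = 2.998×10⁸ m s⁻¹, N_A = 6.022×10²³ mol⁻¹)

Product: 5.68 mmol = 0.00568 mol.
Photon energy at 279 nm: hc/λ = (6.626×10⁻³⁴)(2.998×10⁸)/(279×10⁻⁹) = 7.120×10⁻¹⁹ J.
Energy delivered: (1570 W m⁻²)(7.13×10⁻⁴ m²)(3260 s) = 3649 J.
Photons incident: 3649 / 7.120×10⁻¹⁹ = 5.125×10²¹, i.e. 5.125×10²¹/6.022×10²³ = 0.008510 mol.
Fraction absorbed: 1 − 10^(−0.601) = 0.7494.
Photons absorbed: 0.7494 × 0.008510 = 0.006377 mol.
Φ = 0.00568 mol / 0.006377 mol photons = 0.891.

Φ = 0.891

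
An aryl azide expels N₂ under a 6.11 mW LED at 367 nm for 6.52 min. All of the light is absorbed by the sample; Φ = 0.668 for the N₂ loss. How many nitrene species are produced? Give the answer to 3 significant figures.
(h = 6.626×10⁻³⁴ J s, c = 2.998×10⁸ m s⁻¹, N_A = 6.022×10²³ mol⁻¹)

2.95×10¹⁸ species

Photon energy at 367 nm: hc/λ = (6.626×10⁻³⁴)(2.998×10⁸)/(367×10⁻⁹) = 5.413×10⁻¹⁹ J.
Energy delivered: (6.11 mW)(391.2 s) = 2.390 J.
Photons incident: 2.390 / 5.413×10⁻¹⁹ = 4.415×10¹⁸, i.e. 4.415×10¹⁸/6.022×10²³ = 7.331×10⁻⁶ mol.
Product: Φ × n_abs = 0.668 × 7.331×10⁻⁶ = 4.897×10⁻⁶ mol.
As a count: 4.897×10⁻⁶ × 6.022×10²³ = 2.95×10¹⁸.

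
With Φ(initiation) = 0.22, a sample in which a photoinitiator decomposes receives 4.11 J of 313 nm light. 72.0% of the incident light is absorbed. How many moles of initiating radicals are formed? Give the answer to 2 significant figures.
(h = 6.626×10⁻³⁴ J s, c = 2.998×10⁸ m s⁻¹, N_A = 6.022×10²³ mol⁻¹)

1.7×10⁻⁶ mol

Photon energy at 313 nm: hc/λ = (6.626×10⁻³⁴)(2.998×10⁸)/(313×10⁻⁹) = 6.347×10⁻¹⁹ J.
Photons incident: 4.11 / 6.347×10⁻¹⁹ = 6.476×10¹⁸, i.e. 6.476×10¹⁸/6.022×10²³ = 1.075×10⁻⁵ mol.
Photons absorbed: 0.720 × 1.075×10⁻⁵ = 7.740×10⁻⁶ mol.
Product: Φ × n_abs = 0.22 × 7.740×10⁻⁶ = 1.703×10⁻⁶ mol.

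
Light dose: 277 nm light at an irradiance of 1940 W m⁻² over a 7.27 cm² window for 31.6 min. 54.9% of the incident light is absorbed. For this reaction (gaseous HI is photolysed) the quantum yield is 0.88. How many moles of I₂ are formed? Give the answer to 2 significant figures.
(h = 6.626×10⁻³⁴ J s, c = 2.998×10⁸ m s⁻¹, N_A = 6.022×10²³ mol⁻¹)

0.0030 mol

Photon energy at 277 nm: hc/λ = (6.626×10⁻³⁴)(2.998×10⁸)/(277×10⁻⁹) = 7.171×10⁻¹⁹ J.
Energy delivered: (1940 W m⁻²)(7.27×10⁻⁴ m²)(1896 s) = 2674 J.
Photons incident: 2674 / 7.171×10⁻¹⁹ = 3.729×10²¹, i.e. 3.729×10²¹/6.022×10²³ = 0.006192 mol.
Photons absorbed: 0.549 × 0.006192 = 0.003399 mol.
Product: Φ × n_abs = 0.88 × 0.003399 = 0.002991 mol.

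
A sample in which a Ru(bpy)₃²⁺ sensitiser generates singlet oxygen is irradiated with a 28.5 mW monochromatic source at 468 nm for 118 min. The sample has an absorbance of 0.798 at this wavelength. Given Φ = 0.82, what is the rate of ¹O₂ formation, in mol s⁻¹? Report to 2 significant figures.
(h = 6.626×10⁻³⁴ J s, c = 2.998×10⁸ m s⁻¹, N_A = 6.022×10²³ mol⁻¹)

7.7×10⁻⁸ mol s⁻¹

Photon energy at 468 nm: hc/λ = (6.626×10⁻³⁴)(2.998×10⁸)/(468×10⁻⁹) = 4.245×10⁻¹⁹ J.
Energy delivered: (28.5 mW)(7080 s) = 201.8 J.
Photons incident: 201.8 / 4.245×10⁻¹⁹ = 4.754×10²⁰, i.e. 4.754×10²⁰/6.022×10²³ = 7.894×10⁻⁴ mol.
Fraction absorbed: 1 − 10^(−0.798) = 0.8408.
Photons absorbed: 0.8408 × 7.894×10⁻⁴ = 6.637×10⁻⁴ mol.
Product formed: 0.82 × 6.637×10⁻⁴ = 5.442×10⁻⁴ mol.
Rate: 5.442×10⁻⁴ / 7080 s = 7.7×10⁻⁸ mol s⁻¹.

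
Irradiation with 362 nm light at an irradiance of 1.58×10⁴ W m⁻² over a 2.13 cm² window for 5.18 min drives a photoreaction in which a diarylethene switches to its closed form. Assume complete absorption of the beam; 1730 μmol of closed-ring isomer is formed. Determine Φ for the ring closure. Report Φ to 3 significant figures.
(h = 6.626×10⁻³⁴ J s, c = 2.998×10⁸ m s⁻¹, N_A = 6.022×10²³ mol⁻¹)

Product: 1730 μmol = 0.00173 mol.
Photon energy at 362 nm: hc/λ = (6.626×10⁻³⁴)(2.998×10⁸)/(362×10⁻⁹) = 5.487×10⁻¹⁹ J.
Energy delivered: (1.58×10⁴ W m⁻²)(2.13×10⁻⁴ m²)(310.8 s) = 1046 J.
Photons incident: 1046 / 5.487×10⁻¹⁹ = 1.906×10²¹, i.e. 1.906×10²¹/6.022×10²³ = 0.003165 mol.
Φ = 0.00173 mol / 0.003165 mol photons = 0.547.

Φ = 0.547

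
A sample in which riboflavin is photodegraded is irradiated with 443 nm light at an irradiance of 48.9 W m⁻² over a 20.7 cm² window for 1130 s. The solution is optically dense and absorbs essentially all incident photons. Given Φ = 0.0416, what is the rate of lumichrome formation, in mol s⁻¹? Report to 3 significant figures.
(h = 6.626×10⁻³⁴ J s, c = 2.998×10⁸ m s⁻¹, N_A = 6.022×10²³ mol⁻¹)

Photon energy at 443 nm: hc/λ = (6.626×10⁻³⁴)(2.998×10⁸)/(443×10⁻⁹) = 4.484×10⁻¹⁹ J.
Energy delivered: (48.9 W m⁻²)(20.7×10⁻⁴ m²)(1130 s) = 114.4 J.
Photons incident: 114.4 / 4.484×10⁻¹⁹ = 2.551×10²⁰, i.e. 2.551×10²⁰/6.022×10²³ = 4.236×10⁻⁴ mol.
Product formed: 0.0416 × 4.236×10⁻⁴ = 1.762×10⁻⁵ mol.
Rate: 1.762×10⁻⁵ / 1130 s = 1.56×10⁻⁸ mol s⁻¹.

1.56×10⁻⁸ mol s⁻¹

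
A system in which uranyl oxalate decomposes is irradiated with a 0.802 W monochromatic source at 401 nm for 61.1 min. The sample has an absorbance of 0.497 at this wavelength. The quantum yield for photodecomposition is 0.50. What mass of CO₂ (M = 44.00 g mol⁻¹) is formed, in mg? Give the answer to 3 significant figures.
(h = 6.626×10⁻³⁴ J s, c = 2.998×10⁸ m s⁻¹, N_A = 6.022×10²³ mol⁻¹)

Photon energy at 401 nm: hc/λ = (6.626×10⁻³⁴)(2.998×10⁸)/(401×10⁻⁹) = 4.954×10⁻¹⁹ J.
Energy delivered: (0.802 W)(3666 s) = 2940 J.
Photons incident: 2940 / 4.954×10⁻¹⁹ = 5.935×10²¹, i.e. 5.935×10²¹/6.022×10²³ = 0.009856 mol.
Fraction absorbed: 1 − 10^(−0.497) = 0.6816.
Photons absorbed: 0.6816 × 0.009856 = 0.006718 mol.
Product: Φ × n_abs = 0.50 × 0.006718 = 0.003359 mol.
Mass: 0.003359 × 44.00 = 0.1478 g = 148 mg.

148 mg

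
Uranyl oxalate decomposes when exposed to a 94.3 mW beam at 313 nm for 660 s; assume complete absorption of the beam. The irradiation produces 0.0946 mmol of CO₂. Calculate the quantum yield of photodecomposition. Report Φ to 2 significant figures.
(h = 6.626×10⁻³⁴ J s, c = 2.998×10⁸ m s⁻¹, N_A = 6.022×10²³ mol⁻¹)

Product: 0.0946 mmol = 9.46×10⁻⁵ mol.
Photon energy at 313 nm: hc/λ = (6.626×10⁻³⁴)(2.998×10⁸)/(313×10⁻⁹) = 6.347×10⁻¹⁹ J.
Energy delivered: (94.3 mW)(660 s) = 62.24 J.
Photons incident: 62.24 / 6.347×10⁻¹⁹ = 9.806×10¹⁹, i.e. 9.806×10¹⁹/6.022×10²³ = 1.628×10⁻⁴ mol.
Φ = 9.46×10⁻⁵ mol / 1.628×10⁻⁴ mol photons = 0.58.

Φ = 0.58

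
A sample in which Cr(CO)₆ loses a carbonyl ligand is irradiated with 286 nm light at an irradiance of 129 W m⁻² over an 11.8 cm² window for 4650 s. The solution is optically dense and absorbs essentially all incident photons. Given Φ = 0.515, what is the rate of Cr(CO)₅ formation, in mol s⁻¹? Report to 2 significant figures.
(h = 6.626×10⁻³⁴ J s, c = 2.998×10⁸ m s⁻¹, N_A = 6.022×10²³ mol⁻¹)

Photon energy at 286 nm: hc/λ = (6.626×10⁻³⁴)(2.998×10⁸)/(286×10⁻⁹) = 6.946×10⁻¹⁹ J.
Energy delivered: (129 W m⁻²)(11.8×10⁻⁴ m²)(4650 s) = 707.8 J.
Photons incident: 707.8 / 6.946×10⁻¹⁹ = 1.019×10²¹, i.e. 1.019×10²¹/6.022×10²³ = 0.001692 mol.
Product formed: 0.515 × 0.001692 = 8.714×10⁻⁴ mol.
Rate: 8.714×10⁻⁴ / 4650 s = 1.9×10⁻⁷ mol s⁻¹.

1.9×10⁻⁷ mol s⁻¹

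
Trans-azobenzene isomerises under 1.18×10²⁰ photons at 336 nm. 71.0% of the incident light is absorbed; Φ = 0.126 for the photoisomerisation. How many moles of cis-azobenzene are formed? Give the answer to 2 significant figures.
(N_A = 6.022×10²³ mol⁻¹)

1.8×10⁻⁵ mol

Moles of photons: 1.18×10²⁰ / 6.022×10²³ = 1.959×10⁻⁴ mol.
Photons absorbed: 0.710 × 1.959×10⁻⁴ = 1.391×10⁻⁴ mol.
Product: Φ × n_abs = 0.126 × 1.391×10⁻⁴ = 1.753×10⁻⁵ mol.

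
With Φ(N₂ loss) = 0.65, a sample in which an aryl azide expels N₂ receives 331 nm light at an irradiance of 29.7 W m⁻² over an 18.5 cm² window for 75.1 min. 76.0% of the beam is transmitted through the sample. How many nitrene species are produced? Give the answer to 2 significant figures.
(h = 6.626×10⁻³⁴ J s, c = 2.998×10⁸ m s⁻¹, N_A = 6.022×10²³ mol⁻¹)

6.4×10¹⁹ species

Photon energy at 331 nm: hc/λ = (6.626×10⁻³⁴)(2.998×10⁸)/(331×10⁻⁹) = 6.001×10⁻¹⁹ J.
Energy delivered: (29.7 W m⁻²)(18.5×10⁻⁴ m²)(4506 s) = 247.6 J.
Photons incident: 247.6 / 6.001×10⁻¹⁹ = 4.126×10²⁰, i.e. 4.126×10²⁰/6.022×10²³ = 6.852×10⁻⁴ mol.
Fraction absorbed: 1 − 76.0/100 = 0.2400.
Photons absorbed: 0.2400 × 6.852×10⁻⁴ = 1.644×10⁻⁴ mol.
Product: Φ × n_abs = 0.65 × 1.644×10⁻⁴ = 1.069×10⁻⁴ mol.
As a count: 1.069×10⁻⁴ × 6.022×10²³ = 6.4×10¹⁹.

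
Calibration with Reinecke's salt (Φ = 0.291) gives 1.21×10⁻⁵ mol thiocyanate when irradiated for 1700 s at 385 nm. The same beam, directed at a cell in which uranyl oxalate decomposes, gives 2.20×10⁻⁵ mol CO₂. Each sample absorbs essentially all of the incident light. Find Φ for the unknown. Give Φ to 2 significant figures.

Φ = 0.53

Photons absorbed by the actinometer: 1.21×10⁻⁵ / 0.291 = 4.158×10⁻⁵ mol.
Φ(unknown) = 2.20×10⁻⁵ / 4.158×10⁻⁵ = 0.53.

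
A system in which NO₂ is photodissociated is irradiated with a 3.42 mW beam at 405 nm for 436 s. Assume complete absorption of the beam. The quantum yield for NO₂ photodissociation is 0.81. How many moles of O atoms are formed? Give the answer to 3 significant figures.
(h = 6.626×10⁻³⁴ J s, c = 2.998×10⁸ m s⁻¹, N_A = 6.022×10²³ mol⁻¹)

4.09×10⁻⁶ mol

Photon energy at 405 nm: hc/λ = (6.626×10⁻³⁴)(2.998×10⁸)/(405×10⁻⁹) = 4.905×10⁻¹⁹ J.
Energy delivered: (3.42 mW)(436 s) = 1.491 J.
Photons incident: 1.491 / 4.905×10⁻¹⁹ = 3.040×10¹⁸, i.e. 3.040×10¹⁸/6.022×10²³ = 5.048×10⁻⁶ mol.
Product: Φ × n_abs = 0.81 × 5.048×10⁻⁶ = 4.089×10⁻⁶ mol.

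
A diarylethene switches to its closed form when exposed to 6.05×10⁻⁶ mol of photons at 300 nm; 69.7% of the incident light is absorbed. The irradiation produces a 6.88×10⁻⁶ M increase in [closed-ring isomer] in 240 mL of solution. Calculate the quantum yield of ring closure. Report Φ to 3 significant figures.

Product: (6.88×10⁻⁶ M)(0.24 L) = 1.651×10⁻⁶ mol.
Photons absorbed: 0.697 × 6.05×10⁻⁶ = 4.217×10⁻⁶ mol.
Φ = 1.651×10⁻⁶ mol / 4.217×10⁻⁶ mol photons = 0.392.

Φ = 0.392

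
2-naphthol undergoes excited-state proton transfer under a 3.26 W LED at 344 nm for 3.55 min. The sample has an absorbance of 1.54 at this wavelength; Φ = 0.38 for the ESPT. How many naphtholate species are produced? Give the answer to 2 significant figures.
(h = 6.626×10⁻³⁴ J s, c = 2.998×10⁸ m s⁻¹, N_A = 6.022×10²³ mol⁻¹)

Photon energy at 344 nm: hc/λ = (6.626×10⁻³⁴)(2.998×10⁸)/(344×10⁻⁹) = 5.775×10⁻¹⁹ J.
Energy delivered: (3.26 W)(213 s) = 694.4 J.
Photons incident: 694.4 / 5.775×10⁻¹⁹ = 1.202×10²¹, i.e. 1.202×10²¹/6.022×10²³ = 0.001996 mol.
Fraction absorbed: 1 − 10^(−1.54) = 0.9712.
Photons absorbed: 0.9712 × 0.001996 = 0.001939 mol.
Product: Φ × n_abs = 0.38 × 0.001939 = 7.368×10⁻⁴ mol.
As a count: 7.368×10⁻⁴ × 6.022×10²³ = 4.4×10²⁰.

4.4×10²⁰ species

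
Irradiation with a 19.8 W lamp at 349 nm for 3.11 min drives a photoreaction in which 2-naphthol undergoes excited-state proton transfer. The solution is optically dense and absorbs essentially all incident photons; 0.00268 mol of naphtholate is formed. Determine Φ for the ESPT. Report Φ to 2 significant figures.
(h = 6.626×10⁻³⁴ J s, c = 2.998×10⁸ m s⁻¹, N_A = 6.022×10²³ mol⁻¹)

Photon energy at 349 nm: hc/λ = (6.626×10⁻³⁴)(2.998×10⁸)/(349×10⁻⁹) = 5.692×10⁻¹⁹ J.
Energy delivered: (19.8 W)(186.6 s) = 3695 J.
Photons incident: 3695 / 5.692×10⁻¹⁹ = 6.492×10²¹, i.e. 6.492×10²¹/6.022×10²³ = 0.01078 mol.
Φ = 0.00268 mol / 0.01078 mol photons = 0.25.

Φ = 0.25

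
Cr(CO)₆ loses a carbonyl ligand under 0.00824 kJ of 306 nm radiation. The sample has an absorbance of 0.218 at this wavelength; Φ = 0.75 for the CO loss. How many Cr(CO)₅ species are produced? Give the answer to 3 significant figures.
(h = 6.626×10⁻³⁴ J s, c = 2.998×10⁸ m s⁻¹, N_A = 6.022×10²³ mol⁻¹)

Photon energy at 306 nm: hc/λ = (6.626×10⁻³⁴)(2.998×10⁸)/(306×10⁻⁹) = 6.492×10⁻¹⁹ J.
Incident energy: 0.00824 kJ = 8.24 J.
Photons incident: 8.24 / 6.492×10⁻¹⁹ = 1.269×10¹⁹, i.e. 1.269×10¹⁹/6.022×10²³ = 2.107×10⁻⁵ mol.
Fraction absorbed: 1 − 10^(−0.218) = 0.3947.
Photons absorbed: 0.3947 × 2.107×10⁻⁵ = 8.316×10⁻⁶ mol.
Product: Φ × n_abs = 0.75 × 8.316×10⁻⁶ = 6.237×10⁻⁶ mol.
As a count: 6.237×10⁻⁶ × 6.022×10²³ = 3.76×10¹⁸.

3.76×10¹⁸ species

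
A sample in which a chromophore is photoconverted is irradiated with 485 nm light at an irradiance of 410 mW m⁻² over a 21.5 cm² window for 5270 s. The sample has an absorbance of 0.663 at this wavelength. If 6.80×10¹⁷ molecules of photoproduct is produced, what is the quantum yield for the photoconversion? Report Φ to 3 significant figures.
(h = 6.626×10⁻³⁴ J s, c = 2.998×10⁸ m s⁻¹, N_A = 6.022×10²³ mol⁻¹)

Φ = 0.0766

Product: 6.80×10¹⁷ / 6.022×10²³ = 1.129×10⁻⁶ mol.
Photon energy at 485 nm: hc/λ = (6.626×10⁻³⁴)(2.998×10⁸)/(485×10⁻⁹) = 4.096×10⁻¹⁹ J.
Energy delivered: (410 mW m⁻²)(21.5×10⁻⁴ m²)(5270 s) = 4.646 J.
Photons incident: 4.646 / 4.096×10⁻¹⁹ = 1.134×10¹⁹, i.e. 1.134×10¹⁹/6.022×10²³ = 1.883×10⁻⁵ mol.
Fraction absorbed: 1 − 10^(−0.663) = 0.7827.
Photons absorbed: 0.7827 × 1.883×10⁻⁵ = 1.474×10⁻⁵ mol.
Φ = 1.129×10⁻⁶ mol / 1.474×10⁻⁵ mol photons = 0.0766.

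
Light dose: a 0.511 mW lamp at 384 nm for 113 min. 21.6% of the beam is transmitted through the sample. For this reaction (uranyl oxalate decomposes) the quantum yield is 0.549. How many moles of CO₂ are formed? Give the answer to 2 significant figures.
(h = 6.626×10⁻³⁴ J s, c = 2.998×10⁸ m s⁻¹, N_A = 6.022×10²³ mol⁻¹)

Photon energy at 384 nm: hc/λ = (6.626×10⁻³⁴)(2.998×10⁸)/(384×10⁻⁹) = 5.173×10⁻¹⁹ J.
Energy delivered: (0.511 mW)(6780 s) = 3.465 J.
Photons incident: 3.465 / 5.173×10⁻¹⁹ = 6.698×10¹⁸, i.e. 6.698×10¹⁸/6.022×10²³ = 1.112×10⁻⁵ mol.
Fraction absorbed: 1 − 21.6/100 = 0.7840.
Photons absorbed: 0.7840 × 1.112×10⁻⁵ = 8.718×10⁻⁶ mol.
Product: Φ × n_abs = 0.549 × 8.718×10⁻⁶ = 4.786×10⁻⁶ mol.

4.8×10⁻⁶ mol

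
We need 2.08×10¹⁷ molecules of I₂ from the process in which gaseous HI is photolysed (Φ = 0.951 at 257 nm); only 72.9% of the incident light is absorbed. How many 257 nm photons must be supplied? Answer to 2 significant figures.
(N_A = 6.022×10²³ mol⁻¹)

3.0×10¹⁷ photons

Product: 2.08×10¹⁷ / 6.022×10²³ = 3.454×10⁻⁷ mol.
Photons that must be absorbed: 3.454×10⁻⁷ / 0.951 = 3.632×10⁻⁷ mol.
Incident photons needed: 3.632×10⁻⁷ / 0.729 = 4.982×10⁻⁷ mol.
Photon count: 4.982×10⁻⁷ × 6.022×10²³ = 3.0×10¹⁷.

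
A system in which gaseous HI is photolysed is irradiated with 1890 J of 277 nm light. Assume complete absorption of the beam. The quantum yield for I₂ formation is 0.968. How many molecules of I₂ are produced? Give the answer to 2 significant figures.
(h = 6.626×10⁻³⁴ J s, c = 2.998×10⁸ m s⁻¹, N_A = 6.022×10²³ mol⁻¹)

Photon energy at 277 nm: hc/λ = (6.626×10⁻³⁴)(2.998×10⁸)/(277×10⁻⁹) = 7.171×10⁻¹⁹ J.
Photons incident: 1890 / 7.171×10⁻¹⁹ = 2.636×10²¹, i.e. 2.636×10²¹/6.022×10²³ = 0.004377 mol.
Product: Φ × n_abs = 0.968 × 0.004377 = 0.004237 mol.
As a count: 0.004237 × 6.022×10²³ = 2.6×10²¹.

2.6×10²¹ molecules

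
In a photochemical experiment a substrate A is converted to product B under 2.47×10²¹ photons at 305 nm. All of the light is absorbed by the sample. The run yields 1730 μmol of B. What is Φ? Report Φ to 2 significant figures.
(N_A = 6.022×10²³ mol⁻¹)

Φ = 0.42

Product: 1730 μmol = 0.00173 mol.
Moles of photons: 2.47×10²¹ / 6.022×10²³ = 0.004102 mol.
Φ = 0.00173 mol / 0.004102 mol photons = 0.42.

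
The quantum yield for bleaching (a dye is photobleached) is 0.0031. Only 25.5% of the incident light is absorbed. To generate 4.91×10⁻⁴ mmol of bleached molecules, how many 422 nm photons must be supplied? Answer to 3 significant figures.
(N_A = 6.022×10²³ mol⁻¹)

Product: 4.91×10⁻⁴ mmol = 4.91×10⁻⁷ mol.
Photons that must be absorbed: 4.91×10⁻⁷ / 0.0031 = 1.584×10⁻⁴ mol.
Incident photons needed: 1.584×10⁻⁴ / 0.255 = 6.212×10⁻⁴ mol.
Photon count: 6.212×10⁻⁴ × 6.022×10²³ = 3.74×10²⁰.

3.74×10²⁰ photons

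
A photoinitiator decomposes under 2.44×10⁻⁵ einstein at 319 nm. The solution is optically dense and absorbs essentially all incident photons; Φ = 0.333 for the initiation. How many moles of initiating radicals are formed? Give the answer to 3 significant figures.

8.13×10⁻⁶ mol

Product: Φ × n_abs = 0.333 × 2.44×10⁻⁵ = 8.125×10⁻⁶ mol.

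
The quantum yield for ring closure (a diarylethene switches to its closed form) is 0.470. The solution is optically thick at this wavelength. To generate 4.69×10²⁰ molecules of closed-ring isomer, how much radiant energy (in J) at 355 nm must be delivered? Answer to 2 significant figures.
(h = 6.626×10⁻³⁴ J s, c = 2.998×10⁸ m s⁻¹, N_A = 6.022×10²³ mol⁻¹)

560 J

Product: 4.69×10²⁰ / 6.022×10²³ = 7.788×10⁻⁴ mol.
Photons that must be absorbed: 7.788×10⁻⁴ / 0.470 = 0.001657 mol.
Photon energy: hc/λ = 5.596×10⁻¹⁹ J; per mole, 3.370×10⁵ J mol⁻¹.
Energy required: 0.001657 × 3.370×10⁵ = 560 J.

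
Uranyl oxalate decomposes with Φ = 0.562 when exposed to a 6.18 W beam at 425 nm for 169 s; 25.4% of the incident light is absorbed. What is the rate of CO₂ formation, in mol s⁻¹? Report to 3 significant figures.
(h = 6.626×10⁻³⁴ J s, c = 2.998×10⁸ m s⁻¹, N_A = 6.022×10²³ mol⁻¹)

3.13×10⁻⁶ mol s⁻¹

Photon energy at 425 nm: hc/λ = (6.626×10⁻³⁴)(2.998×10⁸)/(425×10⁻⁹) = 4.674×10⁻¹⁹ J.
Energy delivered: (6.18 W)(169 s) = 1044 J.
Photons incident: 1044 / 4.674×10⁻¹⁹ = 2.234×10²¹, i.e. 2.234×10²¹/6.022×10²³ = 0.003710 mol.
Photons absorbed: 0.254 × 0.003710 = 9.423×10⁻⁴ mol.
Product formed: 0.562 × 9.423×10⁻⁴ = 5.296×10⁻⁴ mol.
Rate: 5.296×10⁻⁴ / 169 s = 3.13×10⁻⁶ mol s⁻¹.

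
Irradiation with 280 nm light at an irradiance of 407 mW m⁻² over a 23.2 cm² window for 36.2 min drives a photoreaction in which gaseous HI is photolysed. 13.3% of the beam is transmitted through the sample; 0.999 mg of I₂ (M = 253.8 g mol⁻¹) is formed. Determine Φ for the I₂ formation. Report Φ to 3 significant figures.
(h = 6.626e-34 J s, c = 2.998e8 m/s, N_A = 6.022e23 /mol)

Product: 0.999 mg / 253.8 g mol⁻¹ = 3.936e-6 mol.
Photon energy at 280 nm: hc/λ = (6.626e-34)(2.998e8)/(280e-9) = 7.095e-19 J.
Energy delivered: (407 mW m⁻²)(23.2e-4 m²)(2172 s) = 2.051 J.
Photons incident: 2.051 / 7.095e-19 = 2.891e18, i.e. 2.891e18/6.022e23 = 4.801e-6 mol.
Fraction absorbed: 1 − 13.3/100 = 0.8670.
Photons absorbed: 0.8670 × 4.801e-6 = 4.162e-6 mol.
Φ = 3.936e-6 mol / 4.162e-6 mol photons = 0.946.

Φ = 0.946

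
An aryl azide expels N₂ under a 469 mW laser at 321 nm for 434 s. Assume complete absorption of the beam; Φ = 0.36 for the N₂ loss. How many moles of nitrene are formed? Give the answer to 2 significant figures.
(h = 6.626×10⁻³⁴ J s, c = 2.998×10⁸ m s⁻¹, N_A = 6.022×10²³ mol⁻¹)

Photon energy at 321 nm: hc/λ = (6.626×10⁻³⁴)(2.998×10⁸)/(321×10⁻⁹) = 6.188×10⁻¹⁹ J.
Energy delivered: (469 mW)(434 s) = 203.5 J.
Photons incident: 203.5 / 6.188×10⁻¹⁹ = 3.289×10²⁰, i.e. 3.289×10²⁰/6.022×10²³ = 5.462×10⁻⁴ mol.
Product: Φ × n_abs = 0.36 × 5.462×10⁻⁴ = 1.966×10⁻⁴ mol.

2.0×10⁻⁴ mol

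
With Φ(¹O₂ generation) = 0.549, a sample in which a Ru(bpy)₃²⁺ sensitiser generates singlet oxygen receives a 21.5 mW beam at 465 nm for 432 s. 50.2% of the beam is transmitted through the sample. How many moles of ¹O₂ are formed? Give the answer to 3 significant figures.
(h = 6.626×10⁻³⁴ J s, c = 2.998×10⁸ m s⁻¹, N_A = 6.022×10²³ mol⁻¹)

9.87×10⁻⁶ mol

Photon energy at 465 nm: hc/λ = (6.626×10⁻³⁴)(2.998×10⁸)/(465×10⁻⁹) = 4.272×10⁻¹⁹ J.
Energy delivered: (21.5 mW)(432 s) = 9.288 J.
Photons incident: 9.288 / 4.272×10⁻¹⁹ = 2.174×10¹⁹, i.e. 2.174×10¹⁹/6.022×10²³ = 3.610×10⁻⁵ mol.
Fraction absorbed: 1 − 50.2/100 = 0.4980.
Photons absorbed: 0.4980 × 3.610×10⁻⁵ = 1.798×10⁻⁵ mol.
Product: Φ × n_abs = 0.549 × 1.798×10⁻⁵ = 9.871×10⁻⁶ mol.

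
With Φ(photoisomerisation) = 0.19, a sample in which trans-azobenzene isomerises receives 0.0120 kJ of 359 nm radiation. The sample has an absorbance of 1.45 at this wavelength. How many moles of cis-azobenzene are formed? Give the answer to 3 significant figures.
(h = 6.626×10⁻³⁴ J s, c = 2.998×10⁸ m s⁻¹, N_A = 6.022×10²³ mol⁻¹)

6.60×10⁻⁶ mol

Photon energy at 359 nm: hc/λ = (6.626×10⁻³⁴)(2.998×10⁸)/(359×10⁻⁹) = 5.533×10⁻¹⁹ J.
Incident energy: 0.0120 kJ = 12.0 J.
Photons incident: 12.0 / 5.533×10⁻¹⁹ = 2.169×10¹⁹, i.e. 2.169×10¹⁹/6.022×10²³ = 3.602×10⁻⁵ mol.
Fraction absorbed: 1 − 10^(−1.45) = 0.9645.
Photons absorbed: 0.9645 × 3.602×10⁻⁵ = 3.474×10⁻⁵ mol.
Product: Φ × n_abs = 0.19 × 3.474×10⁻⁵ = 6.601×10⁻⁶ mol.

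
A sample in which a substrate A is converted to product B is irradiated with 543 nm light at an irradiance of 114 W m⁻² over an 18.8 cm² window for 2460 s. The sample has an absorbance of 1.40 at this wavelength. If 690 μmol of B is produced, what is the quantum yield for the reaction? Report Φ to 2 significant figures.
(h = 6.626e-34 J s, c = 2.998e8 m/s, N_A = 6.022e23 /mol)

Φ = 0.30

Product: 690 μmol = 6.90e-4 mol.
Photon energy at 543 nm: hc/λ = (6.626e-34)(2.998e8)/(543e-9) = 3.658e-19 J.
Energy delivered: (114 W m⁻²)(18.8e-4 m²)(2460 s) = 527.2 J.
Photons incident: 527.2 / 3.658e-19 = 1.441e21, i.e. 1.441e21/6.022e23 = 0.002393 mol.
Fraction absorbed: 1 − 10^(−1.40) = 0.9602.
Photons absorbed: 0.9602 × 0.002393 = 0.002298 mol.
Φ = 6.90e-4 mol / 0.002298 mol photons = 0.30.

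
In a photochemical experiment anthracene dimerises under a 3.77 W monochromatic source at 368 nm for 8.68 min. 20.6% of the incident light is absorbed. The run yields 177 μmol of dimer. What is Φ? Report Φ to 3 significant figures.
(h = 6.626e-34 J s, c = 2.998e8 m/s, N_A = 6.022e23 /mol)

Product: 177 μmol = 1.77e-4 mol.
Photon energy at 368 nm: hc/λ = (6.626e-34)(2.998e8)/(368e-9) = 5.398e-19 J.
Energy delivered: (3.77 W)(520.8 s) = 1963 J.
Photons incident: 1963 / 5.398e-19 = 3.637e21, i.e. 3.637e21/6.022e23 = 0.006040 mol.
Photons absorbed: 0.206 × 0.006040 = 0.001244 mol.
Φ = 1.77e-4 mol / 0.001244 mol photons = 0.142.

Φ = 0.142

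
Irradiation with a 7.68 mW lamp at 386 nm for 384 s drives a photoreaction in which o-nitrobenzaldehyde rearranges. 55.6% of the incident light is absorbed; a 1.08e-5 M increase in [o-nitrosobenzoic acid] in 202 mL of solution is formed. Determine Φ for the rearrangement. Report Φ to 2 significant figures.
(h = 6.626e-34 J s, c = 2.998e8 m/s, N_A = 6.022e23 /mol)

Φ = 0.41

Product: (1.08e-5 M)(0.202 L) = 2.182e-6 mol.
Photon energy at 386 nm: hc/λ = (6.626e-34)(2.998e8)/(386e-9) = 5.146e-19 J.
Energy delivered: (7.68 mW)(384 s) = 2.949 J.
Photons incident: 2.949 / 5.146e-19 = 5.731e18, i.e. 5.731e18/6.022e23 = 9.517e-6 mol.
Photons absorbed: 0.556 × 9.517e-6 = 5.291e-6 mol.
Φ = 2.182e-6 mol / 5.291e-6 mol photons = 0.41.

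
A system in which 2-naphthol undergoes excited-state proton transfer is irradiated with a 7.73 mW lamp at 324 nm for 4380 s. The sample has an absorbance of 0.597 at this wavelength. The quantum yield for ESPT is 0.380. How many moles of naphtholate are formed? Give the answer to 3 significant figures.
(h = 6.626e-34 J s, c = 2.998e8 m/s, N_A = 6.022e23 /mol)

Photon energy at 324 nm: hc/λ = (6.626e-34)(2.998e8)/(324e-9) = 6.131e-19 J.
Energy delivered: (7.73 mW)(4380 s) = 33.86 J.
Photons incident: 33.86 / 6.131e-19 = 5.523e19, i.e. 5.523e19/6.022e23 = 9.171e-5 mol.
Fraction absorbed: 1 − 10^(−0.597) = 0.7471.
Photons absorbed: 0.7471 × 9.171e-5 = 6.852e-5 mol.
Product: Φ × n_abs = 0.380 × 6.852e-5 = 2.604e-5 mol.

2.60e-5 mol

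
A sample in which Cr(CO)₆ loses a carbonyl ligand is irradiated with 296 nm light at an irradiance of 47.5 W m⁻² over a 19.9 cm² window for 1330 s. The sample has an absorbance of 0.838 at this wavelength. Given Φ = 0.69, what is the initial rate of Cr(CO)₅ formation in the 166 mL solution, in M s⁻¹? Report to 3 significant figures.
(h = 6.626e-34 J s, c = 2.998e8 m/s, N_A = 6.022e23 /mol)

Photon energy at 296 nm: hc/λ = (6.626e-34)(2.998e8)/(296e-9) = 6.711e-19 J.
Energy delivered: (47.5 W m⁻²)(19.9e-4 m²)(1330 s) = 125.7 J.
Photons incident: 125.7 / 6.711e-19 = 1.873e20, i.e. 1.873e20/6.022e23 = 3.110e-4 mol.
Fraction absorbed: 1 − 10^(−0.838) = 0.8548.
Photons absorbed: 0.8548 × 3.110e-4 = 2.658e-4 mol.
Product formed: 0.69 × 2.658e-4 = 1.834e-4 mol.
Rate: 1.834e-4 mol / (1330 s × 0.166 L) = 8.31e-7 M s⁻¹.

8.31e-7 M s⁻¹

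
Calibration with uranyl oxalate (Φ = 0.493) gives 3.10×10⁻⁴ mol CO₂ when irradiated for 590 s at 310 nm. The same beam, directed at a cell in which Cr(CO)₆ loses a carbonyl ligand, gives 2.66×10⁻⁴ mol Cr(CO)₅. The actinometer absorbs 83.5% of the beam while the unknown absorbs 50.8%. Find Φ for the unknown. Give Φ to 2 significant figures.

Φ = 0.70

Photons absorbed by the actinometer: 3.10×10⁻⁴ / 0.493 = 6.288×10⁻⁴ mol.
Incident flux: 6.288×10⁻⁴ / 0.835 = 7.531×10⁻⁴ einstein.
Absorbed by unknown: 0.508 × 7.531×10⁻⁴ = 3.826×10⁻⁴ mol.
Φ(unknown) = 2.66×10⁻⁴ / 3.826×10⁻⁴ = 0.70.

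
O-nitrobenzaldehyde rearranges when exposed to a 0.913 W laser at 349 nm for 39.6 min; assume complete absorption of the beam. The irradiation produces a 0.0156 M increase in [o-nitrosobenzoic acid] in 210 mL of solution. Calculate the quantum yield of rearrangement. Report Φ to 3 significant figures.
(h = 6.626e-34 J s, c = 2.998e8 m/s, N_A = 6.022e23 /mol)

Φ = 0.518

Product: (0.0156 M)(0.21 L) = 0.003276 mol.
Photon energy at 349 nm: hc/λ = (6.626e-34)(2.998e8)/(349e-9) = 5.692e-19 J.
Energy delivered: (0.913 W)(2376 s) = 2169 J.
Photons incident: 2169 / 5.692e-19 = 3.811e21, i.e. 3.811e21/6.022e23 = 0.006328 mol.
Φ = 0.003276 mol / 0.006328 mol photons = 0.518.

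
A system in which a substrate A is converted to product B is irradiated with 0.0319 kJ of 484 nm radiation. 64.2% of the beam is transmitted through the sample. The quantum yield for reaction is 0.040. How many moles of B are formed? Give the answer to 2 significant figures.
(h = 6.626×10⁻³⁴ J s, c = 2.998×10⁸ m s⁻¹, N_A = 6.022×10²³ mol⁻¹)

Photon energy at 484 nm: hc/λ = (6.626×10⁻³⁴)(2.998×10⁸)/(484×10⁻⁹) = 4.104×10⁻¹⁹ J.
Incident energy: 0.0319 kJ = 31.9 J.
Photons incident: 31.9 / 4.104×10⁻¹⁹ = 7.773×10¹⁹, i.e. 7.773×10¹⁹/6.022×10²³ = 1.291×10⁻⁴ mol.
Fraction absorbed: 1 − 64.2/100 = 0.3580.
Photons absorbed: 0.3580 × 1.291×10⁻⁴ = 4.622×10⁻⁵ mol.
Product: Φ × n_abs = 0.040 × 4.622×10⁻⁵ = 1.849×10⁻⁶ mol.

1.8×10⁻⁶ mol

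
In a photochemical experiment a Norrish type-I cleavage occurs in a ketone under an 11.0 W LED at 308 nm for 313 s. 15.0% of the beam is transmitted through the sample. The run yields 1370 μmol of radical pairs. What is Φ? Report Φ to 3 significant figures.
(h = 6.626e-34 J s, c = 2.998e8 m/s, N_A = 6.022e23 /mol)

Product: 1370 μmol = 0.00137 mol.
Photon energy at 308 nm: hc/λ = (6.626e-34)(2.998e8)/(308e-9) = 6.450e-19 J.
Energy delivered: (11.0 W)(313 s) = 3443 J.
Photons incident: 3443 / 6.450e-19 = 5.338e21, i.e. 5.338e21/6.022e23 = 0.008864 mol.
Fraction absorbed: 1 − 15.0/100 = 0.8500.
Photons absorbed: 0.8500 × 0.008864 = 0.007534 mol.
Φ = 0.00137 mol / 0.007534 mol photons = 0.182.

Φ = 0.182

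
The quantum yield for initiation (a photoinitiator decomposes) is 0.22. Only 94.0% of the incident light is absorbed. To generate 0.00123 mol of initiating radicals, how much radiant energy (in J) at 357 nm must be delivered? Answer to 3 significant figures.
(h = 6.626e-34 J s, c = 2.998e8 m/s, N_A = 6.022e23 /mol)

Photons that must be absorbed: 0.00123 / 0.22 = 0.005591 mol.
Incident photons needed: 0.005591 / 0.940 = 0.005948 mol.
Photon energy: hc/λ = 5.564e-19 J; per mole, 3.351e5 J mol⁻¹.
Energy required: 0.005948 × 3.351e5 = 1990 J.

1990 J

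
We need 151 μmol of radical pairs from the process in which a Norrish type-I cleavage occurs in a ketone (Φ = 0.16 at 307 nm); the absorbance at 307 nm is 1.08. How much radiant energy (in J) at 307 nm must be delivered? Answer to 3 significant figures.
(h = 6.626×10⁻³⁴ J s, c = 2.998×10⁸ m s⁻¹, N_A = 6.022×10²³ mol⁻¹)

401 J

Product: 151 μmol = 1.51×10⁻⁴ mol.
Photons that must be absorbed: 1.51×10⁻⁴ / 0.16 = 9.438×10⁻⁴ mol.
Fraction absorbed: 1 − 10^(−1.08) = 0.9168.
Incident photons needed: 9.438×10⁻⁴ / 0.9168 = 0.001029 mol.
Photon energy: hc/λ = 6.471×10⁻¹⁹ J; per mole, 3.897×10⁵ J mol⁻¹.
Energy required: 0.001029 × 3.897×10⁵ = 401 J.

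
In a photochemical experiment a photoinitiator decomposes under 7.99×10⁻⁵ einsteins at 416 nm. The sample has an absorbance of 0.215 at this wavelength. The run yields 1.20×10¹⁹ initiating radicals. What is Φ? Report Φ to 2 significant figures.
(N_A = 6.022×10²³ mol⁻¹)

Product: 1.20×10¹⁹ / 6.022×10²³ = 1.993×10⁻⁵ mol.
Fraction absorbed: 1 − 10^(−0.215) = 0.3905.
Photons absorbed: 0.3905 × 7.99×10⁻⁵ = 3.120×10⁻⁵ mol.
Φ = 1.993×10⁻⁵ mol / 3.120×10⁻⁵ mol photons = 0.64.

Φ = 0.64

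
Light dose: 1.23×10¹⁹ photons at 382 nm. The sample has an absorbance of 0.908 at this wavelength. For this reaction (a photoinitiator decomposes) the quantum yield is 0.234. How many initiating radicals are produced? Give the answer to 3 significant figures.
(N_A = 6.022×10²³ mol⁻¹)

2.52×10¹⁸ initiating radicals

Moles of photons: 1.23×10¹⁹ / 6.022×10²³ = 2.043×10⁻⁵ mol.
Fraction absorbed: 1 − 10^(−0.908) = 0.8764.
Photons absorbed: 0.8764 × 2.043×10⁻⁵ = 1.790×10⁻⁵ mol.
Product: Φ × n_abs = 0.234 × 1.790×10⁻⁵ = 4.189×10⁻⁶ mol.
As a count: 4.189×10⁻⁶ × 6.022×10²³ = 2.52×10¹⁸.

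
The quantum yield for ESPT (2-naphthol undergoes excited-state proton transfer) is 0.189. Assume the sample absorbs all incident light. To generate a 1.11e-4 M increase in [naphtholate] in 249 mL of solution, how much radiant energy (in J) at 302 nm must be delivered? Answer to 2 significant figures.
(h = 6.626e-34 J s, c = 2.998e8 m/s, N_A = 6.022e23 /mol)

58 J

Product: (1.11e-4 M)(0.249 L) = 2.764e-5 mol.
Photons that must be absorbed: 2.764e-5 / 0.189 = 1.462e-4 mol.
Photon energy: hc/λ = 6.578e-19 J; per mole, 3.961e5 J mol⁻¹.
Energy required: 1.462e-4 × 3.961e5 = 58 J.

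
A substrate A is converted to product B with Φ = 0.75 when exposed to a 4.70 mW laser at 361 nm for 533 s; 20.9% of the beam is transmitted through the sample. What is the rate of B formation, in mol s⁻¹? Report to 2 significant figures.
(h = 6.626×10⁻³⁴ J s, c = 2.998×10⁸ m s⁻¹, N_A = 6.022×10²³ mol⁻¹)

8.4×10⁻⁹ mol s⁻¹

Photon energy at 361 nm: hc/λ = (6.626×10⁻³⁴)(2.998×10⁸)/(361×10⁻⁹) = 5.503×10⁻¹⁹ J.
Energy delivered: (4.70 mW)(533 s) = 2.505 J.
Photons incident: 2.505 / 5.503×10⁻¹⁹ = 4.552×10¹⁸, i.e. 4.552×10¹⁸/6.022×10²³ = 7.559×10⁻⁶ mol.
Fraction absorbed: 1 − 20.9/100 = 0.7910.
Photons absorbed: 0.7910 × 7.559×10⁻⁶ = 5.979×10⁻⁶ mol.
Product formed: 0.75 × 5.979×10⁻⁶ = 4.484×10⁻⁶ mol.
Rate: 4.484×10⁻⁶ / 533 s = 8.4×10⁻⁹ mol s⁻¹.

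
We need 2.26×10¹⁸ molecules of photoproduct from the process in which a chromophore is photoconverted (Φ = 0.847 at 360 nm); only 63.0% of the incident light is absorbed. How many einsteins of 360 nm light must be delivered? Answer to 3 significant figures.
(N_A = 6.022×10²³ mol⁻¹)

7.03×10⁻⁶ einstein

Product: 2.26×10¹⁸ / 6.022×10²³ = 3.753×10⁻⁶ mol.
Photons that must be absorbed: 3.753×10⁻⁶ / 0.847 = 4.431×10⁻⁶ mol.
Incident photons needed: 4.431×10⁻⁶ / 0.630 = 7.033×10⁻⁶ mol.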